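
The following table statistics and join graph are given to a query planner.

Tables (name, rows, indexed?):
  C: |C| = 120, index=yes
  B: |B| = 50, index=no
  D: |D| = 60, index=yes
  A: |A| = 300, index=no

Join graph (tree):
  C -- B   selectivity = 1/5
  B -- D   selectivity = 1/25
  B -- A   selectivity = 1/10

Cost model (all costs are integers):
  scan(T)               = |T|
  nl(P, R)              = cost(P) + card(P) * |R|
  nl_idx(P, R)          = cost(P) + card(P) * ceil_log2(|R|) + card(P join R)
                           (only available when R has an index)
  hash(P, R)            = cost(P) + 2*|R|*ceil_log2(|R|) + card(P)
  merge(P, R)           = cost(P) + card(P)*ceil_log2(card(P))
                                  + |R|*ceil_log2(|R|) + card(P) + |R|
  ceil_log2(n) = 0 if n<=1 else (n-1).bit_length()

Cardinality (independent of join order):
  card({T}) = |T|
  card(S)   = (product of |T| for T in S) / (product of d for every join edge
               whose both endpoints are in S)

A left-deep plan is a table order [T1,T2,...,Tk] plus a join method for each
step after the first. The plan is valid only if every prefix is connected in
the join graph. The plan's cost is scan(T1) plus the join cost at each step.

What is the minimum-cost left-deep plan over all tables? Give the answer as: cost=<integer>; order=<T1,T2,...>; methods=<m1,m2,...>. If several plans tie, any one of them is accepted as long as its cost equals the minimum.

Selinger DP (subsets sized 1..n):
  {C}: scan cost=120, card=120
  {B}: scan cost=50, card=50
  {D}: scan cost=60, card=60
  {A}: scan cost=300, card=300
  {BC}: card=1200; try (B,hash)→840, (C,merge)→1360, (B,merge)→1430, (C,nl_idx)→1600, (C,hash)→1780, (C,nl)→6050 …(+1); best=840 via (B,hash)
  {BD}: card=120; try (D,nl_idx)→470, (B,hash)→720, (D,hash)→820, (D,merge)→820, (B,merge)→830, (D,nl)→3050 …(+1); best=470 via (D,nl_idx)
  {AB}: card=1500; try (B,hash)→1200, (A,merge)→3400, (B,merge)→3650, (A,hash)→5500, (A,nl)→15050, (B,nl)→15300; best=1200 via (B,hash)
  {BCD}: card=2880; try (C,hash)→2270, (C,merge)→2390, (D,hash)→2760, (C,nl_idx)→4190, (D,nl_idx)→10920, (C,nl)→14870 …(+2); best=2270 via (C,hash)
  {ABC}: card=36000; try (C,hash)→4380, (A,hash)→7440, (A,merge)→18240, (C,merge)→20160, (C,nl_idx)→47700, (C,nl)→181200 …(+1); best=4380 via (C,hash)
  {ABD}: card=3600; try (D,hash)→3420, (A,merge)→4430, (A,hash)→5990, (D,nl_idx)→13800, (D,merge)→19620, (A,nl)→36470 …(+1); best=3420 via (D,hash)
  {ABCD}: card=86400; try (C,hash)→8700, (A,hash)→10550, (D,hash)→41100, (A,merge)→42710, (C,merge)→51180, (C,nl_idx)→115020 …(+5); best=8700 via (C,hash)

cost=8700; order=A,B,D,C; methods=hash,hash,hash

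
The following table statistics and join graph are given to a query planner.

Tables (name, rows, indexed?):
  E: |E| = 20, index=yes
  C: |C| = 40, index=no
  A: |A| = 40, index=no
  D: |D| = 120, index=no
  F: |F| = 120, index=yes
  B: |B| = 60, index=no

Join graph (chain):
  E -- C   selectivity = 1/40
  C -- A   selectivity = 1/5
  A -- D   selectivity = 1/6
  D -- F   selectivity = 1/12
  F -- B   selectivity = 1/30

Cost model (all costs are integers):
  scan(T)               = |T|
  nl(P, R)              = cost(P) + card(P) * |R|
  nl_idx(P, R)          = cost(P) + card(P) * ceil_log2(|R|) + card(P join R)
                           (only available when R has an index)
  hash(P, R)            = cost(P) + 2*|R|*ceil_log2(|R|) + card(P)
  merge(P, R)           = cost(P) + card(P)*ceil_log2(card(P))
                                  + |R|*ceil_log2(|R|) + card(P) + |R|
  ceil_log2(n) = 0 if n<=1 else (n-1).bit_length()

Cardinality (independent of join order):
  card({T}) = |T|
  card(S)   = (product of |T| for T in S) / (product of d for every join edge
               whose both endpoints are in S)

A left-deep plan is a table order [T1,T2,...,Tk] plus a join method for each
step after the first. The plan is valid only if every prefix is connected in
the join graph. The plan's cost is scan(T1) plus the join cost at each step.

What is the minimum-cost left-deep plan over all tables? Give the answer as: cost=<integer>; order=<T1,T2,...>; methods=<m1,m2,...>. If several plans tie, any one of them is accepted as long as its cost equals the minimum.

Selinger DP (subsets sized 1..n):
  {E}: scan cost=20, card=20
  {C}: scan cost=40, card=40
  {A}: scan cost=40, card=40
  {D}: scan cost=120, card=120
  {F}: scan cost=120, card=120
  {B}: scan cost=60, card=60
  {CE}: card=20; try (E,nl_idx)→260, (E,hash)→280, (C,merge)→420, (E,merge)→440, (C,hash)→520, (C,nl)→820 …(+1); best=260 via (E,nl_idx)
  {AC}: card=320; try (C,hash)→560, (A,hash)→560, (C,merge)→600, (A,merge)→600, (C,nl)→1640, (A,nl)→1640; best=560 via (C,hash)
  {AD}: card=800; try (A,hash)→720, (D,merge)→1280, (A,merge)→1360, (D,hash)→1760, (D,nl)→4840, (A,nl)→4920; best=720 via (A,hash)
  {DF}: card=1200; try (F,hash)→1920, (D,hash)→1920, (F,merge)→2040, (D,merge)→2040, (F,nl_idx)→2160, (F,nl)→14520 …(+1); best=1920 via (F,hash)
  {BF}: card=240; try (F,nl_idx)→720, (B,hash)→960, (F,merge)→1440, (B,merge)→1500, (F,hash)→1800, (F,nl)→7260 …(+1); best=720 via (F,nl_idx)
  {ACE}: card=160; try (A,merge)→660, (A,hash)→760, (A,nl)→1060, (E,hash)→1080, (E,nl_idx)→2320, (E,merge)→3880 …(+1); best=660 via (A,merge)
  {ACD}: card=6400; try (C,hash)→2000, (D,hash)→2560, (D,merge)→4720, (C,merge)→9800, (C,nl)→32720, (D,nl)→38960; best=2000 via (C,hash)
  {ADF}: card=8000; try (F,hash)→3200, (A,hash)→3600, (F,merge)→10480, (F,nl_idx)→14320, (A,merge)→16600, (A,nl)→49920 …(+1); best=3200 via (F,hash)
  {BDF}: card=2400; try (D,hash)→2640, (D,merge)→3840, (B,hash)→3840, (B,merge)→16740, (D,nl)→29520, (B,nl)→73920; best=2640 via (D,hash)
  {ACDE}: card=3200; try (D,hash)→2500, (D,merge)→3060, (E,hash)→8600, (D,nl)→19860, (E,nl_idx)→37200, (E,merge)→91720 …(+1); best=2500 via (D,hash)
  {ACDF}: card=64000; try (F,hash)→10080, (C,hash)→11680, (F,merge)→92560, (F,nl_idx)→110800, (C,merge)→115480, (C,nl)→323200 …(+1); best=10080 via (F,hash)
  {ABDF}: card=16000; try (A,hash)→5520, (B,hash)→11920, (A,merge)→34120, (A,nl)→98640, (B,merge)→115620, (B,nl)→483200; best=5520 via (A,hash)
  {ACDEF}: card=32000; try (F,hash)→7380, (F,merge)→45060, (F,nl_idx)→56900, (E,hash)→74280, (E,nl_idx)→362080, (F,nl)→386500 …(+2); best=7380 via (F,hash)
  {ABCDF}: card=128000; try (C,hash)→22000, (B,hash)→74800, (C,merge)→245800, (C,nl)→645520, (B,merge)→1098500, (B,nl)→3850080; best=22000 via (C,hash)
  {ABCDEF}: card=64000; try (B,hash)→40100, (E,hash)→150200, (B,merge)→519800, (E,nl_idx)→726000, (B,nl)→1927380, (E,merge)→2326120 …(+1); best=40100 via (B,hash)

cost=40100; order=C,E,A,D,F,B; methods=nl_idx,merge,hash,hash,hash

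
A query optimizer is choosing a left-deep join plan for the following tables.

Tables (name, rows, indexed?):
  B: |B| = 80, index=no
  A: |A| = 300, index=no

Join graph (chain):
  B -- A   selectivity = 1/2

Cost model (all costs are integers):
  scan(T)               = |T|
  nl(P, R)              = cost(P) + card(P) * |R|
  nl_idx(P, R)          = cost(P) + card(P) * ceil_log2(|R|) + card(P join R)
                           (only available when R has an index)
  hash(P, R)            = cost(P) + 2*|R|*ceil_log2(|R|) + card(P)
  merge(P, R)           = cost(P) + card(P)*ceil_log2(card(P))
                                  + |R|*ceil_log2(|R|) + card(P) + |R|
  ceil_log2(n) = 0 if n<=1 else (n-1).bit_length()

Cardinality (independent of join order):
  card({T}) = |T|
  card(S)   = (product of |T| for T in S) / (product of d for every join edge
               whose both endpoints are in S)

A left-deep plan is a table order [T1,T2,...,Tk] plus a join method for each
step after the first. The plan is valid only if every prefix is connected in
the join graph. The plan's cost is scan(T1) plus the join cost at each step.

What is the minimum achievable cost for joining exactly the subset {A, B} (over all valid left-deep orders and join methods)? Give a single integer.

Selinger DP over subsets of {A,B}:
  {B}: scan cost=80, card=80
  {A}: scan cost=300, card=300
  {AB}: card=12000; try (B,hash)→1720, (A,merge)→3720, (B,merge)→3940, (A,hash)→5560, (A,nl)→24080, (B,nl)→24300; best=1720 via (B,hash)

1720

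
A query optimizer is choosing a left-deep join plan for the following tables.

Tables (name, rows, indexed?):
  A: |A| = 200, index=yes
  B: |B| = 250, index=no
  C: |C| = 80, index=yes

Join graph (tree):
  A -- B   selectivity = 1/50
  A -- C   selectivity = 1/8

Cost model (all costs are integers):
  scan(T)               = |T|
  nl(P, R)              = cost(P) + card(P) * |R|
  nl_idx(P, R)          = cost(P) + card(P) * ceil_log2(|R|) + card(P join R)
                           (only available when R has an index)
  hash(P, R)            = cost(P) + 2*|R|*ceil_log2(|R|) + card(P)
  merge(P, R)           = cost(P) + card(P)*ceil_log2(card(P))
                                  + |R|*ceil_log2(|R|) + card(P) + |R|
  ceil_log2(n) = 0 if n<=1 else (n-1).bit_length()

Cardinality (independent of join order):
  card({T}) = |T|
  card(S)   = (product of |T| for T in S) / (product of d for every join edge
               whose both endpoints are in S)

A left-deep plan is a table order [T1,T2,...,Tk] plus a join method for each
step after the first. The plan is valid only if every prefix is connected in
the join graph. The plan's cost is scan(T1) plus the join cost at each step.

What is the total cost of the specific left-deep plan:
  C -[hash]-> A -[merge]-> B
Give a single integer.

29610

step 1: scan C: cost=80, card=80
step 2: join A via hash
    card(P join A) = 80*200/(8) = 2000
    cost = 80 + 2*200*8 + 80 = 3360
step 3: join B via merge
    card(P join B) = 2000*250/(50) = 10000
    cost = 3360 + 2000*11 + 250*8 + 2000 + 250 = 29610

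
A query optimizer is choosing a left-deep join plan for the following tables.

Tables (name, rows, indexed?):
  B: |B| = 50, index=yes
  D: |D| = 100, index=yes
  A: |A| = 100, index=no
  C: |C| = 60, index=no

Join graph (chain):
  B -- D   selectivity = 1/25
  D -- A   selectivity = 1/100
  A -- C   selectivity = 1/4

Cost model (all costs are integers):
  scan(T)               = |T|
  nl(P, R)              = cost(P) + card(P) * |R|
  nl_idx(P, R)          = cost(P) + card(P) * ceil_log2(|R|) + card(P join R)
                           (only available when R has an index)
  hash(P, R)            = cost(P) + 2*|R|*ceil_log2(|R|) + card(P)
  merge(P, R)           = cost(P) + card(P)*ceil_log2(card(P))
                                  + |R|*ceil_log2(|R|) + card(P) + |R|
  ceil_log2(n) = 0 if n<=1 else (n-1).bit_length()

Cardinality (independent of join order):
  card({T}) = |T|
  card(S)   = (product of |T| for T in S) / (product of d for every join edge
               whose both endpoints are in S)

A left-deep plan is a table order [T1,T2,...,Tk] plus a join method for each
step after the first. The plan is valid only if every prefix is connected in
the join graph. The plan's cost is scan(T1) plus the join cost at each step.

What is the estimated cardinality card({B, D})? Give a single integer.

Tables in S: B(50), D(100)
Edges inside S: B-D(d=25)
numerator = 50 * 100 = 5000
denominator = 25 = 25
card(S) = 5000 / 25 = 200

200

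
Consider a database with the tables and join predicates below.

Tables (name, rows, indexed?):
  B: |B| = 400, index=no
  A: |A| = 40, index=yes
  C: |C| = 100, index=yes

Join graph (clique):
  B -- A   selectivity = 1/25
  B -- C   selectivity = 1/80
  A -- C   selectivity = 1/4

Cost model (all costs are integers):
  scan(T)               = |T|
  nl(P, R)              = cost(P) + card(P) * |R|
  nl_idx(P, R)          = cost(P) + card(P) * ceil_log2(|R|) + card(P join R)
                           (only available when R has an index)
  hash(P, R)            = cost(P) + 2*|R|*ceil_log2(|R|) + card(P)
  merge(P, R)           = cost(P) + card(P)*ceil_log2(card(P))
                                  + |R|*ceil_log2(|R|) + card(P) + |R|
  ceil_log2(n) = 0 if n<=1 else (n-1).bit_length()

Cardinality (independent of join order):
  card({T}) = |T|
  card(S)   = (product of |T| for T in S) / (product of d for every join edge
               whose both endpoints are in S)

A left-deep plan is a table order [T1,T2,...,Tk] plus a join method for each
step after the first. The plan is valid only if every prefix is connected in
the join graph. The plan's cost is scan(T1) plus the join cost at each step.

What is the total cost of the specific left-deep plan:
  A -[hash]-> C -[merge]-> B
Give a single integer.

16480

step 1: scan A: cost=40, card=40
step 2: join C via hash
    card(P join C) = 40*100/(4) = 1000
    cost = 40 + 2*100*7 + 40 = 1480
step 3: join B via merge
    card(P join B) = 1000*400/(25*80) = 200
    cost = 1480 + 1000*10 + 400*9 + 1000 + 400 = 16480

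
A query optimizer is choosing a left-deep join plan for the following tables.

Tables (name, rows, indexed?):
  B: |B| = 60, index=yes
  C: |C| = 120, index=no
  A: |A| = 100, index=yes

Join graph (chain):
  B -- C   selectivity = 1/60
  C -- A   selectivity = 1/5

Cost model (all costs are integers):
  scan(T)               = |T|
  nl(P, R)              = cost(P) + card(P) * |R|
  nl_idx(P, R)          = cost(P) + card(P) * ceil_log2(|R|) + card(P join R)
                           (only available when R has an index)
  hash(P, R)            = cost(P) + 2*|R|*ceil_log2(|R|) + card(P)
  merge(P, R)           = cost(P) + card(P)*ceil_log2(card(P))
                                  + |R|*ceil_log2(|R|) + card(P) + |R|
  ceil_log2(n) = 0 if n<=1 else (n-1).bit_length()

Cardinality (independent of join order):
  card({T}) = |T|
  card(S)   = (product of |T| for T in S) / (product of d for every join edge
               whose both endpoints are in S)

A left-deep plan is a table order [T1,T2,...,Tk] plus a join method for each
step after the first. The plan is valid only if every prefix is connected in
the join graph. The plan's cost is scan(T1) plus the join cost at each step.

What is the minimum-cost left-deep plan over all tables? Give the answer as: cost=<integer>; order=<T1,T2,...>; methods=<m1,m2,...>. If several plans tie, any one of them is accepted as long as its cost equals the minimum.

cost=2480; order=C,B,A; methods=hash,hash

Selinger DP (subsets sized 1..n):
  {B}: scan cost=60, card=60
  {C}: scan cost=120, card=120
  {A}: scan cost=100, card=100
  {BC}: card=120; try (B,hash)→960, (B,nl_idx)→960, (C,merge)→1440, (B,merge)→1500, (C,hash)→1800, (C,nl)→7260 …(+1); best=960 via (B,hash)
  {AC}: card=2400; try (A,hash)→1640, (C,merge)→1860, (C,hash)→1880, (A,merge)→1880, (A,nl_idx)→3360, (C,nl)→12100 …(+1); best=1640 via (A,hash)
  {ABC}: card=2400; try (A,hash)→2480, (A,merge)→2720, (A,nl_idx)→4200, (B,hash)→4760, (A,nl)→12960, (B,nl_idx)→18440 …(+2); best=2480 via (A,hash)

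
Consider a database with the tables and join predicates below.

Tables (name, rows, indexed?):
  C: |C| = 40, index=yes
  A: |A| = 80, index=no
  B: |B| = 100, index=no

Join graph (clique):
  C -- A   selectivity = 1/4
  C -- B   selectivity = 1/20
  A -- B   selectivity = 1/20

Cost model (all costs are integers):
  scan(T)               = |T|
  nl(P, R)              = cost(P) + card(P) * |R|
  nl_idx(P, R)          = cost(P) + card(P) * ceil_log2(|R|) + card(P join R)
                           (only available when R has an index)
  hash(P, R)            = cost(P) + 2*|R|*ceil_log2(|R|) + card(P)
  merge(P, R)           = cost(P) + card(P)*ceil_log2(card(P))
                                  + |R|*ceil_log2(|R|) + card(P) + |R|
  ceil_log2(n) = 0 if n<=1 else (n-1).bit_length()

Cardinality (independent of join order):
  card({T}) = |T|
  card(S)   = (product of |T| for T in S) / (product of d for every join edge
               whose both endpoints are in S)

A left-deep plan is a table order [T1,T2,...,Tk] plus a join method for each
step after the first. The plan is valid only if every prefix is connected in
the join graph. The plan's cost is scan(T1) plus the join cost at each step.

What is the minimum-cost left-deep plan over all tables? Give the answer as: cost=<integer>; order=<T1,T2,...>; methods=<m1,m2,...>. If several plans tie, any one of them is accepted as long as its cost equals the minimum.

Selinger DP (subsets sized 1..n):
  {C}: scan cost=40, card=40
  {A}: scan cost=80, card=80
  {B}: scan cost=100, card=100
  {AC}: card=800; try (C,hash)→640, (A,merge)→960, (C,merge)→1000, (A,hash)→1200, (C,nl_idx)→1360, (A,nl)→3240 …(+1); best=640 via (C,hash)
  {BC}: card=200; try (C,hash)→680, (C,nl_idx)→900, (B,merge)→1120, (C,merge)→1180, (B,hash)→1480, (B,nl)→4040 …(+1); best=680 via (C,hash)
  {AB}: card=400; try (A,hash)→1320, (B,merge)→1520, (A,merge)→1540, (B,hash)→1560, (B,nl)→8080, (A,nl)→8100; best=1320 via (A,hash)
  {ABC}: card=200; try (A,hash)→2000, (C,hash)→2200, (B,hash)→2840, (A,merge)→3120, (C,nl_idx)→3920, (C,merge)→5600 …(+4); best=2000 via (A,hash)

cost=2000; order=B,C,A; methods=hash,hash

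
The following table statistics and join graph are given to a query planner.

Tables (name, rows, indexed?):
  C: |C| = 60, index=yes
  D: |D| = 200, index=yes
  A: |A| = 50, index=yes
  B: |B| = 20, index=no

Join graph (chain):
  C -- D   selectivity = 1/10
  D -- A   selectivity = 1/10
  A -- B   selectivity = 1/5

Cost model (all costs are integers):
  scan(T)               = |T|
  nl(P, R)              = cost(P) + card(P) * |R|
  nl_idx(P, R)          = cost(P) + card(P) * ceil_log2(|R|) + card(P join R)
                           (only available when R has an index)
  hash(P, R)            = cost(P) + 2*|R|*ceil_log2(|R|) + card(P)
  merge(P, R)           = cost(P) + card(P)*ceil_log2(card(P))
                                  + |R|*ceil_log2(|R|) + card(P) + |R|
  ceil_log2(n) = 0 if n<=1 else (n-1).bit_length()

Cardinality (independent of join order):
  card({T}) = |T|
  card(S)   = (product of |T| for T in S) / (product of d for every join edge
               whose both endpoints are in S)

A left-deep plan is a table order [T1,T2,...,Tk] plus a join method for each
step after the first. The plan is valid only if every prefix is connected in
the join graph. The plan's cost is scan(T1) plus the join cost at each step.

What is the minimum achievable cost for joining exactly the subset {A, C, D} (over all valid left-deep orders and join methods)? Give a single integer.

Selinger DP over subsets of {A,C,D}:
  {C}: scan cost=60, card=60
  {D}: scan cost=200, card=200
  {A}: scan cost=50, card=50
  {CD}: card=1200; try (C,hash)→1120, (D,nl_idx)→1740, (D,merge)→2280, (C,merge)→2420, (C,nl_idx)→2600, (D,hash)→3320 …(+2); best=1120 via (C,hash)
  {AD}: card=1000; try (A,hash)→1000, (D,nl_idx)→1450, (D,merge)→2200, (A,merge)→2350, (A,nl_idx)→2400, (D,hash)→3300 …(+2); best=1000 via (A,hash)
  {ACD}: card=6000; try (C,hash)→2720, (A,hash)→2920, (C,merge)→12420, (C,nl_idx)→13000, (A,nl_idx)→14320, (A,merge)→15870 …(+2); best=2720 via (C,hash)

2720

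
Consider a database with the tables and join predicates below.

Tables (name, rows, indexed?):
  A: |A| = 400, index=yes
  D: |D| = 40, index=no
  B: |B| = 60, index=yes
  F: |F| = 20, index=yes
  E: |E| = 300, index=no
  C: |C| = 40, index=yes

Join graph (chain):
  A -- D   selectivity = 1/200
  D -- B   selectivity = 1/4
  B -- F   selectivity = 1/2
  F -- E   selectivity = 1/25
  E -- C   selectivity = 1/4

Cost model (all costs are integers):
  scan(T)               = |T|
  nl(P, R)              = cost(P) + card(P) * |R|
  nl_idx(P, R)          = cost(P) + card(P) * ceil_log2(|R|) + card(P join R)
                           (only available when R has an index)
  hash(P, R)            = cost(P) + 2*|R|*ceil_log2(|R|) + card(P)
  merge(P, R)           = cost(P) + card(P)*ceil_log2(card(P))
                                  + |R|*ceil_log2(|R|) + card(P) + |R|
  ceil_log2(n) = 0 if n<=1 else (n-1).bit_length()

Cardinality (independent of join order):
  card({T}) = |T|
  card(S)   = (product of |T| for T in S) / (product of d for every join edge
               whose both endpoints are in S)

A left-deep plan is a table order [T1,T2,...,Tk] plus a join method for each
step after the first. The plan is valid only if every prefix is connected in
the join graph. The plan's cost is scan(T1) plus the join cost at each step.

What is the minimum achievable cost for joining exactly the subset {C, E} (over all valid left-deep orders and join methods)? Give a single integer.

Selinger DP over subsets of {C,E}:
  {E}: scan cost=300, card=300
  {C}: scan cost=40, card=40
  {CE}: card=3000; try (C,hash)→1080, (E,merge)→3320, (C,merge)→3580, (C,nl_idx)→5100, (E,hash)→5480, (E,nl)→12040 …(+1); best=1080 via (C,hash)

1080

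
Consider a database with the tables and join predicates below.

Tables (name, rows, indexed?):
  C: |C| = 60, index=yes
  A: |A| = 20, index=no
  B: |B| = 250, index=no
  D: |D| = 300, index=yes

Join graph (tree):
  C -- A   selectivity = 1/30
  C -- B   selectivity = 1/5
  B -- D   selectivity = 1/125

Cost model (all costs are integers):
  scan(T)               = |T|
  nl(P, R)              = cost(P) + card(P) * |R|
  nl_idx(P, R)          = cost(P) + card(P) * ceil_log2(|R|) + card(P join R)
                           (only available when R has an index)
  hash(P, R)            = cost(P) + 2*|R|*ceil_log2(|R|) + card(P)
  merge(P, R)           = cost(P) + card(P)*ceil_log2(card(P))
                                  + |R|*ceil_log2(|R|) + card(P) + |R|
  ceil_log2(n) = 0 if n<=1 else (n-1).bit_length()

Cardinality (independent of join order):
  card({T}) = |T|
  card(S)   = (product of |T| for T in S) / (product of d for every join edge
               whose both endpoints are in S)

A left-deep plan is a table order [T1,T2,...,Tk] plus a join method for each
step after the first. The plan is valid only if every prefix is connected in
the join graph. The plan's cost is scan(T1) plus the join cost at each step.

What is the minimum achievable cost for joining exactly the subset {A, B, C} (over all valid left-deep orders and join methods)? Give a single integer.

Selinger DP over subsets of {A,B,C}:
  {C}: scan cost=60, card=60
  {A}: scan cost=20, card=20
  {B}: scan cost=250, card=250
  {AC}: card=40; try (C,nl_idx)→180, (A,hash)→320, (C,merge)→560, (A,merge)→600, (C,hash)→760, (C,nl)→1220 …(+1); best=180 via (C,nl_idx)
  {BC}: card=3000; try (C,hash)→1220, (B,merge)→2730, (C,merge)→2920, (B,hash)→4120, (C,nl_idx)→4750, (B,nl)→15060 …(+1); best=1220 via (C,hash)
  {ABC}: card=2000; try (B,merge)→2710, (B,hash)→4220, (A,hash)→4420, (B,nl)→10180, (A,merge)→40340, (A,nl)→61220; best=2710 via (B,merge)

2710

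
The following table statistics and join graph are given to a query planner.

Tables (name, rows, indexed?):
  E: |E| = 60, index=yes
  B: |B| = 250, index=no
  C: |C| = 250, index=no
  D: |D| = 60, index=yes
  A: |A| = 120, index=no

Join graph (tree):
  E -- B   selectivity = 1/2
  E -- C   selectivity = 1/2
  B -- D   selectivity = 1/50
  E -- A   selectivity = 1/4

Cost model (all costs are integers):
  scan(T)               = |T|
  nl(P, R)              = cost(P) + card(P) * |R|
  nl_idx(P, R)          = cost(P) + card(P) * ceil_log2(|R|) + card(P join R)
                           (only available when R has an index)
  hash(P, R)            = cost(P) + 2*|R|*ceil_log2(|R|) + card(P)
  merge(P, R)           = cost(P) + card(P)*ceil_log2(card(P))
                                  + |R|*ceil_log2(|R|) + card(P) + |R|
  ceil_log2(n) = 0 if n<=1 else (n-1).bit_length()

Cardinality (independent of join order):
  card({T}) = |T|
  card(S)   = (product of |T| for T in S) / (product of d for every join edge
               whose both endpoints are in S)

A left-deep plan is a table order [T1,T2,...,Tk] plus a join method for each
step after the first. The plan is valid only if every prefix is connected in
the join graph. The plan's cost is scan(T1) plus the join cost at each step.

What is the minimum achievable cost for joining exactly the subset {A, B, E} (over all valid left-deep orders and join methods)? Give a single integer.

6760

Selinger DP over subsets of {A,B,E}:
  {E}: scan cost=60, card=60
  {B}: scan cost=250, card=250
  {A}: scan cost=120, card=120
  {BE}: card=7500; try (E,hash)→1220, (B,merge)→2730, (E,merge)→2920, (B,hash)→4120, (E,nl_idx)→9250, (B,nl)→15060 …(+1); best=1220 via (E,hash)
  {AE}: card=1800; try (E,hash)→960, (A,merge)→1440, (E,merge)→1500, (A,hash)→1800, (E,nl_idx)→2640, (A,nl)→7260 …(+1); best=960 via (E,hash)
  {ABE}: card=225000; try (B,hash)→6760, (A,hash)→10400, (B,merge)→24810, (A,merge)→107180, (B,nl)→450960, (A,nl)→901220; best=6760 via (B,hash)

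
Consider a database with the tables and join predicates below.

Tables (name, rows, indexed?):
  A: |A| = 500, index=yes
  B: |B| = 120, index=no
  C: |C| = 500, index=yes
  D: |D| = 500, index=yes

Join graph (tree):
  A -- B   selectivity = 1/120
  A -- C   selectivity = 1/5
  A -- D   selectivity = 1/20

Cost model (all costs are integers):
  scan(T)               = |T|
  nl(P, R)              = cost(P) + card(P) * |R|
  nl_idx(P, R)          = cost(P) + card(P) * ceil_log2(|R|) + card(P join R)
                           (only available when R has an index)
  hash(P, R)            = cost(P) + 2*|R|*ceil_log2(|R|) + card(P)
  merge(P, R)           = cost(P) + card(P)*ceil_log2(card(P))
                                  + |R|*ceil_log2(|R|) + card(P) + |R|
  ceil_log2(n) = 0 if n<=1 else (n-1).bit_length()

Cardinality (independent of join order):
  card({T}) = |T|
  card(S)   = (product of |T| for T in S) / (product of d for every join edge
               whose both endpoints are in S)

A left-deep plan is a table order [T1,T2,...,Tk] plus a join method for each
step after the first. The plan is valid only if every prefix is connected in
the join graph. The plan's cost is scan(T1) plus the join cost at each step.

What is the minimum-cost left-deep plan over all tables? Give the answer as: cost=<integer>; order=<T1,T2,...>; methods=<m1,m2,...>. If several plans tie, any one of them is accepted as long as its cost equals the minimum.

cost=32700; order=B,A,D,C; methods=nl_idx,hash,hash

Selinger DP (subsets sized 1..n):
  {A}: scan cost=500, card=500
  {B}: scan cost=120, card=120
  {C}: scan cost=500, card=500
  {D}: scan cost=500, card=500
  {AB}: card=500; try (A,nl_idx)→1700, (B,hash)→2680, (A,merge)→6080, (B,merge)→6460, (A,hash)→9240, (A,nl)→60120 …(+1); best=1700 via (A,nl_idx)
  {AC}: card=50000; try (C,hash)→10000, (A,hash)→10000, (C,merge)→10500, (A,merge)→10500, (C,nl_idx)→55000, (A,nl_idx)→55000 …(+2); best=10000 via (C,hash)
  {AD}: card=12500; try (D,hash)→10000, (A,hash)→10000, (D,merge)→10500, (A,merge)→10500, (D,nl_idx)→17500, (A,nl_idx)→17500 …(+2); best=10000 via (D,hash)
  {ABC}: card=50000; try (C,hash)→11200, (C,merge)→11700, (C,nl_idx)→56200, (B,hash)→61680, (C,nl)→251700, (B,merge)→860960 …(+1); best=11200 via (C,hash)
  {ABD}: card=12500; try (D,hash)→11200, (D,merge)→11700, (D,nl_idx)→18700, (B,hash)→24180, (B,merge)→198460, (D,nl)→251700 …(+1); best=11200 via (D,hash)
  {ACD}: card=1250000; try (C,hash)→31500, (D,hash)→69000, (C,merge)→202500, (D,merge)→865000, (C,nl_idx)→1372500, (D,nl_idx)→1710000 …(+2); best=31500 via (C,hash)
  {ABCD}: card=1250000; try (C,hash)→32700, (D,hash)→70200, (C,merge)→203700, (D,merge)→866200, (B,hash)→1283180, (C,nl_idx)→1373700 …(+5); best=32700 via (C,hash)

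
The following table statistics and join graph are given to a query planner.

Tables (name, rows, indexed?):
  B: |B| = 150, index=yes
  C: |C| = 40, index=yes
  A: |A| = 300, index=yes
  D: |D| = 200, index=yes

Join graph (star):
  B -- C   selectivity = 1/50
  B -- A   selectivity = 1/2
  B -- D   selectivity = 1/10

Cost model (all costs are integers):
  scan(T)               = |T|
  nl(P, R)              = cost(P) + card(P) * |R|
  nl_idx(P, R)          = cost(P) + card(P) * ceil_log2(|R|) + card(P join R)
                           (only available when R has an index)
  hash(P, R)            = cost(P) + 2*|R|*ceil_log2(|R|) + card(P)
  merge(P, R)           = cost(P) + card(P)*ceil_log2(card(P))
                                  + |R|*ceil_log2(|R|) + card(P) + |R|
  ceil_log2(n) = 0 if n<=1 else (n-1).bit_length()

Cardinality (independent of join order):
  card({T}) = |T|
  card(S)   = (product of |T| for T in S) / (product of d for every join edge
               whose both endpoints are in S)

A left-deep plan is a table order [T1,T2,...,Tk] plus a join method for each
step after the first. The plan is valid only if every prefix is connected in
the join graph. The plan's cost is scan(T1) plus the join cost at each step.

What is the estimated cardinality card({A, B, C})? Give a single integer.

18000

Tables in S: A(300), B(150), C(40)
Edges inside S: B-C(d=50), B-A(d=2)
numerator = 300 * 150 * 40 = 1800000
denominator = 50 * 2 = 100
card(S) = 1800000 / 100 = 18000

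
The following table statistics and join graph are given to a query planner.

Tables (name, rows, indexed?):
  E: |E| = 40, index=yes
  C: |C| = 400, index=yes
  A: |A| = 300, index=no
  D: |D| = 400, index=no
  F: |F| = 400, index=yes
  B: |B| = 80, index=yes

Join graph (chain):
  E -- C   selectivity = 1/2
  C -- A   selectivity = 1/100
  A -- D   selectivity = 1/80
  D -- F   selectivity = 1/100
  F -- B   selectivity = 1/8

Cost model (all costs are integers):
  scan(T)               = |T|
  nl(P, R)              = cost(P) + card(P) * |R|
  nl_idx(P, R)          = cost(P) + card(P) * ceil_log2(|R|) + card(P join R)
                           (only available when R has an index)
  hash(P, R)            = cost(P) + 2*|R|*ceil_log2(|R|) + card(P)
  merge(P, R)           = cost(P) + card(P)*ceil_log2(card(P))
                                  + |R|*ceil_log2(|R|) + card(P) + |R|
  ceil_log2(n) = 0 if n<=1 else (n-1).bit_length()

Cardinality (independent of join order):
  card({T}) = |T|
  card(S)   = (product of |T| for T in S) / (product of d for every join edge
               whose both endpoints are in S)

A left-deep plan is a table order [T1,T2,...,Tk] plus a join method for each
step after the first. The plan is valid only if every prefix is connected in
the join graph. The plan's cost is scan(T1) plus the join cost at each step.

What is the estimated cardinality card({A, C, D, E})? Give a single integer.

Tables in S: A(300), C(400), D(400), E(40)
Edges inside S: E-C(d=2), C-A(d=100), A-D(d=80)
numerator = 300 * 400 * 400 * 40 = 1920000000
denominator = 2 * 100 * 80 = 16000
card(S) = 1920000000 / 16000 = 120000

120000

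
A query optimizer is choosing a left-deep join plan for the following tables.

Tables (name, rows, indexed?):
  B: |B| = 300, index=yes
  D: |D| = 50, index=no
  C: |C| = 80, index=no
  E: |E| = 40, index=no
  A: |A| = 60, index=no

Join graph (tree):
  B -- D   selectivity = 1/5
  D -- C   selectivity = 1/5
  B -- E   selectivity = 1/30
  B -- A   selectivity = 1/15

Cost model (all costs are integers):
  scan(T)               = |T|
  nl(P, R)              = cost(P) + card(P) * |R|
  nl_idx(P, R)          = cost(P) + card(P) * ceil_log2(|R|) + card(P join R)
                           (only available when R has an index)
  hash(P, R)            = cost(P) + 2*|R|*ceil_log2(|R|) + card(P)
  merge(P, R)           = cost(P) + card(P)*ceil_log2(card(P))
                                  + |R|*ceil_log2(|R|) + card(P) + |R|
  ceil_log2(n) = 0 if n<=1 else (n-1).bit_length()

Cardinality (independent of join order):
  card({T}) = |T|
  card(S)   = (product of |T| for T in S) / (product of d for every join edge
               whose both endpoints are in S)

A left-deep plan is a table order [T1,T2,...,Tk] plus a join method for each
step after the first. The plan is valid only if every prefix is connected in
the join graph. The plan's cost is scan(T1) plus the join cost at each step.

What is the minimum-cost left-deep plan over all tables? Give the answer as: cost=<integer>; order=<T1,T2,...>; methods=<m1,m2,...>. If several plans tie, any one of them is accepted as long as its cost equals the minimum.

Selinger DP (subsets sized 1..n):
  {B}: scan cost=300, card=300
  {D}: scan cost=50, card=50
  {C}: scan cost=80, card=80
  {E}: scan cost=40, card=40
  {A}: scan cost=60, card=60
  {BD}: card=3000; try (D,hash)→1200, (B,merge)→3400, (B,nl_idx)→3500, (D,merge)→3650, (B,hash)→5500, (B,nl)→15050 …(+1); best=1200 via (D,hash)
  {BE}: card=400; try (B,nl_idx)→800, (E,hash)→1080, (B,merge)→3320, (E,merge)→3580, (B,hash)→5480, (B,nl)→12040 …(+1); best=800 via (B,nl_idx)
  {AB}: card=1200; try (A,hash)→1320, (B,nl_idx)→1800, (B,merge)→3480, (A,merge)→3720, (B,hash)→5520, (B,nl)→18060 …(+1); best=1320 via (A,hash)
  {CD}: card=800; try (D,hash)→760, (C,merge)→1040, (D,merge)→1070, (C,hash)→1220, (C,nl)→4050, (D,nl)→4080; best=760 via (D,hash)
  {BCD}: card=48000; try (C,hash)→5320, (B,hash)→6960, (B,merge)→12560, (C,merge)→40840, (B,nl_idx)→55960, (B,nl)→240760 …(+1); best=5320 via (C,hash)
  {BDE}: card=4000; try (D,hash)→1800, (E,hash)→4680, (D,merge)→5150, (D,nl)→20800, (E,merge)→40480, (E,nl)→121200; best=1800 via (D,hash)
  {ABD}: card=12000; try (D,hash)→3120, (A,hash)→4920, (D,merge)→16070, (A,merge)→40620, (D,nl)→61320, (A,nl)→181200; best=3120 via (D,hash)
  {ABE}: card=1600; try (A,hash)→1920, (E,hash)→3000, (A,merge)→5220, (E,merge)→16000, (A,nl)→24800, (E,nl)→49320; best=1920 via (A,hash)
  {BCDE}: card=64000; try (C,hash)→6920, (E,hash)→53800, (C,merge)→54440, (C,nl)→321800, (E,merge)→821600, (E,nl)→1925320; best=6920 via (C,hash)
  {ABCD}: card=192000; try (C,hash)→16240, (A,hash)→54040, (C,merge)→183760, (A,merge)→821740, (C,nl)→963120, (A,nl)→2885320; best=16240 via (C,hash)
  {ABDE}: card=16000; try (D,hash)→4120, (A,hash)→6520, (E,hash)→15600, (D,merge)→21470, (A,merge)→54220, (D,nl)→81920 …(+3); best=4120 via (D,hash)
  {ABCDE}: card=256000; try (C,hash)→21240, (A,hash)→71640, (E,hash)→208720, (C,merge)→244760, (A,merge)→1095340, (C,nl)→1284120 …(+3); best=21240 via (C,hash)

cost=21240; order=E,B,A,D,C; methods=nl_idx,hash,hash,hash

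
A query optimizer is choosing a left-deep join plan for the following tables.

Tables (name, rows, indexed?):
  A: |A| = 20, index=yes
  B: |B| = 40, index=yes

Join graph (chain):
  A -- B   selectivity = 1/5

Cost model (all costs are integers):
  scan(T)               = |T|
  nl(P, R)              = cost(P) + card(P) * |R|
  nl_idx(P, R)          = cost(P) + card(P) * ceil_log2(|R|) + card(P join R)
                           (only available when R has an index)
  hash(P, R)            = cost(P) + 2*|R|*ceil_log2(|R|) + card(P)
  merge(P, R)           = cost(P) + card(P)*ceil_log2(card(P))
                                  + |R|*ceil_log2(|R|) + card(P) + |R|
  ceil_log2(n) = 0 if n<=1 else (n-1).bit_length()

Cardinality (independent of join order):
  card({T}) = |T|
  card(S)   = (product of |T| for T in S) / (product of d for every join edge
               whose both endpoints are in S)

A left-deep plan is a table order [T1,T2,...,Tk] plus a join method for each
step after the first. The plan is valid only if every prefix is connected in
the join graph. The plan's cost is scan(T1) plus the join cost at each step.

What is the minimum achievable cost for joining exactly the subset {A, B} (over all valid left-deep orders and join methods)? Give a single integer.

280

Selinger DP over subsets of {A,B}:
  {A}: scan cost=20, card=20
  {B}: scan cost=40, card=40
  {AB}: card=160; try (A,hash)→280, (B,nl_idx)→300, (A,nl_idx)→400, (B,merge)→420, (A,merge)→440, (B,hash)→520 …(+2); best=280 via (A,hash)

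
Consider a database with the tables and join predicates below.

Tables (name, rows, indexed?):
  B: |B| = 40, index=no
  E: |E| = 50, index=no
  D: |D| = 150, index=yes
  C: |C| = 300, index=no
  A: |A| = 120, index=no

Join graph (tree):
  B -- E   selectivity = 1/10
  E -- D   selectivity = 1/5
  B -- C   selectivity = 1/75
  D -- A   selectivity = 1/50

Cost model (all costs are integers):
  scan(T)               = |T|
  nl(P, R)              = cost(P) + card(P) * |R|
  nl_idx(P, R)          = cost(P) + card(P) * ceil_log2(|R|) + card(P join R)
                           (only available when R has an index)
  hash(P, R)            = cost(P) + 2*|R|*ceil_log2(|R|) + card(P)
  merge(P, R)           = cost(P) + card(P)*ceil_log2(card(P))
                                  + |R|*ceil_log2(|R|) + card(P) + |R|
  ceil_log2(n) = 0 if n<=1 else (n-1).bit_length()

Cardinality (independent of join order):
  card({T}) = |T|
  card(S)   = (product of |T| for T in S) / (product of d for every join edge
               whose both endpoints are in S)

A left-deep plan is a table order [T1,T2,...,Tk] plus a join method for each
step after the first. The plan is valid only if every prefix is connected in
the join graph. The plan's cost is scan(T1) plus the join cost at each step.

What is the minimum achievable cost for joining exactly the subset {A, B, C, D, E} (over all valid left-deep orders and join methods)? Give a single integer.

26280

Selinger DP over subsets of {A,B,C,D,E}:
  {B}: scan cost=40, card=40
  {E}: scan cost=50, card=50
  {D}: scan cost=150, card=150
  {C}: scan cost=300, card=300
  {A}: scan cost=120, card=120
  {BE}: card=200; try (B,hash)→580, (E,merge)→670, (E,hash)→680, (B,merge)→680, (E,nl)→2040, (B,nl)→2050; best=580 via (B,hash)
  {BC}: card=160; try (B,hash)→1080, (C,merge)→3320, (B,merge)→3580, (C,hash)→5480, (C,nl)→12040, (B,nl)→12300; best=1080 via (B,hash)
  {DE}: card=1500; try (E,hash)→900, (D,merge)→1750, (E,merge)→1850, (D,nl_idx)→1950, (D,hash)→2500, (D,nl)→7550 …(+1); best=900 via (E,hash)
  {AD}: card=360; try (D,nl_idx)→1440, (A,hash)→1980, (D,merge)→2430, (A,merge)→2460, (D,hash)→2640, (D,nl)→18120 …(+1); best=1440 via (D,nl_idx)
  {BDE}: card=6000; try (B,hash)→2880, (D,hash)→3180, (D,merge)→3730, (D,nl_idx)→8180, (B,merge)→19180, (D,nl)→30580 …(+1); best=2880 via (B,hash)
  {BCE}: card=800; try (E,hash)→1840, (E,merge)→2870, (C,merge)→5380, (C,hash)→6180, (E,nl)→9080, (C,nl)→60580; best=1840 via (E,hash)
  {ADE}: card=3600; try (E,hash)→2400, (A,hash)→4080, (E,merge)→5390, (E,nl)→19440, (A,merge)→19860, (A,nl)→180900; best=2400 via (E,hash)
  {BCDE}: card=24000; try (D,hash)→5040, (D,merge)→11990, (C,hash)→14280, (D,nl_idx)→32240, (C,merge)→89880, (D,nl)→121840 …(+1); best=5040 via (D,hash)
  {ABDE}: card=14400; try (B,hash)→6480, (A,hash)→10560, (B,merge)→49480, (A,merge)→87840, (B,nl)→146400, (A,nl)→722880; best=6480 via (B,hash)
  {ABCDE}: card=57600; try (C,hash)→26280, (A,hash)→30720, (C,merge)→225480, (A,merge)→390000, (A,nl)→2885040, (C,nl)→4326480; best=26280 via (C,hash)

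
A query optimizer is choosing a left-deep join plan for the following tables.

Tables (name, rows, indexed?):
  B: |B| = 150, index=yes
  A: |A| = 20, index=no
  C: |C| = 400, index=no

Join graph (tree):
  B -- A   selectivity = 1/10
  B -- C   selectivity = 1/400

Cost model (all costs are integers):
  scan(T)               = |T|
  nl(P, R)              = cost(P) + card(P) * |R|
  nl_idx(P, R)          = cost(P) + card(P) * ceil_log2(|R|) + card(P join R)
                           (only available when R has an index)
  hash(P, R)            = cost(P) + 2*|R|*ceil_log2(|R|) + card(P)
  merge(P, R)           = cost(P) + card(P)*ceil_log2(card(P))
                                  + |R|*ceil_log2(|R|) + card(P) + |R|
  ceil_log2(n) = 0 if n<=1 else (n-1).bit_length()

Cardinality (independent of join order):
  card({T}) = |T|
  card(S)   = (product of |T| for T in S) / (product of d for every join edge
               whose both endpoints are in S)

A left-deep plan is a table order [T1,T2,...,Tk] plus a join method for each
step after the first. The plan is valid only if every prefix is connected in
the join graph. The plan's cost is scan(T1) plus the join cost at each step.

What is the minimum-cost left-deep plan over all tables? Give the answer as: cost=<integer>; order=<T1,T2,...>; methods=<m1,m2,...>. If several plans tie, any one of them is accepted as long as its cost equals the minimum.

Selinger DP (subsets sized 1..n):
  {B}: scan cost=150, card=150
  {A}: scan cost=20, card=20
  {C}: scan cost=400, card=400
  {AB}: card=300; try (B,nl_idx)→480, (A,hash)→500, (B,merge)→1490, (A,merge)→1620, (B,hash)→2440, (B,nl)→3020 …(+1); best=480 via (B,nl_idx)
  {BC}: card=150; try (B,hash)→3200, (B,nl_idx)→3750, (C,merge)→5500, (B,merge)→5750, (C,hash)→7500, (C,nl)→60150 …(+1); best=3200 via (B,hash)
  {ABC}: card=300; try (A,hash)→3550, (A,merge)→4670, (A,nl)→6200, (C,merge)→7480, (C,hash)→7980, (C,nl)→120480; best=3550 via (A,hash)

cost=3550; order=C,B,A; methods=hash,hash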